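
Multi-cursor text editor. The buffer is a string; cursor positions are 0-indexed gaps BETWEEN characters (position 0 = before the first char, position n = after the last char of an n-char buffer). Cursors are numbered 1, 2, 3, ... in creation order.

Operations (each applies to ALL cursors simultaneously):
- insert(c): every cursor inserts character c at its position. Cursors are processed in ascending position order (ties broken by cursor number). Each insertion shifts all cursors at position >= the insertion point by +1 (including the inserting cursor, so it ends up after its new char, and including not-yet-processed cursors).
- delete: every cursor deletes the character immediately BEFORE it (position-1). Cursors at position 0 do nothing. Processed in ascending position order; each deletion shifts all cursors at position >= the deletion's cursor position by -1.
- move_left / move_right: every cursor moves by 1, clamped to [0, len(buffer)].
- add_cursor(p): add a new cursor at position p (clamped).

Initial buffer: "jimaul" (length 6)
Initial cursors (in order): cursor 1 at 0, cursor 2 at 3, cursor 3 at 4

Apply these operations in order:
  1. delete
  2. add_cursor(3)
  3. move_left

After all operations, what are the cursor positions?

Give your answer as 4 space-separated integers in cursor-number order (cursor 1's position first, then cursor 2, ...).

After op 1 (delete): buffer="jiul" (len 4), cursors c1@0 c2@2 c3@2, authorship ....
After op 2 (add_cursor(3)): buffer="jiul" (len 4), cursors c1@0 c2@2 c3@2 c4@3, authorship ....
After op 3 (move_left): buffer="jiul" (len 4), cursors c1@0 c2@1 c3@1 c4@2, authorship ....

Answer: 0 1 1 2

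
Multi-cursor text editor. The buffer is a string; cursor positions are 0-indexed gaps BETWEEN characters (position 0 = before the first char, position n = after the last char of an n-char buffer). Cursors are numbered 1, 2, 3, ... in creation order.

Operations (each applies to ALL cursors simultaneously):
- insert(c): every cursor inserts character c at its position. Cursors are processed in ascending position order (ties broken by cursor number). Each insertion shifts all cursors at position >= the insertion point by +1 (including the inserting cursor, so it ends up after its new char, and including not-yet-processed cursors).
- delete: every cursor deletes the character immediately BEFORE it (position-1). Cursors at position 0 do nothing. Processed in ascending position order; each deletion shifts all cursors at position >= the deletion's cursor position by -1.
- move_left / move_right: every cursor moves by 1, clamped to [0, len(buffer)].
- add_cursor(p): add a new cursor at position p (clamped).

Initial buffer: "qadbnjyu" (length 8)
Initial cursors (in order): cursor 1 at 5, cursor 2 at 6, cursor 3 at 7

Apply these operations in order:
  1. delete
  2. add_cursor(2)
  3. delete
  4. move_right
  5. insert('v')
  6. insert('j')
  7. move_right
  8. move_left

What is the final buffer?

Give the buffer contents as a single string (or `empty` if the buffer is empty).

Answer: uvvvvjjjj

Derivation:
After op 1 (delete): buffer="qadbu" (len 5), cursors c1@4 c2@4 c3@4, authorship .....
After op 2 (add_cursor(2)): buffer="qadbu" (len 5), cursors c4@2 c1@4 c2@4 c3@4, authorship .....
After op 3 (delete): buffer="u" (len 1), cursors c1@0 c2@0 c3@0 c4@0, authorship .
After op 4 (move_right): buffer="u" (len 1), cursors c1@1 c2@1 c3@1 c4@1, authorship .
After op 5 (insert('v')): buffer="uvvvv" (len 5), cursors c1@5 c2@5 c3@5 c4@5, authorship .1234
After op 6 (insert('j')): buffer="uvvvvjjjj" (len 9), cursors c1@9 c2@9 c3@9 c4@9, authorship .12341234
After op 7 (move_right): buffer="uvvvvjjjj" (len 9), cursors c1@9 c2@9 c3@9 c4@9, authorship .12341234
After op 8 (move_left): buffer="uvvvvjjjj" (len 9), cursors c1@8 c2@8 c3@8 c4@8, authorship .12341234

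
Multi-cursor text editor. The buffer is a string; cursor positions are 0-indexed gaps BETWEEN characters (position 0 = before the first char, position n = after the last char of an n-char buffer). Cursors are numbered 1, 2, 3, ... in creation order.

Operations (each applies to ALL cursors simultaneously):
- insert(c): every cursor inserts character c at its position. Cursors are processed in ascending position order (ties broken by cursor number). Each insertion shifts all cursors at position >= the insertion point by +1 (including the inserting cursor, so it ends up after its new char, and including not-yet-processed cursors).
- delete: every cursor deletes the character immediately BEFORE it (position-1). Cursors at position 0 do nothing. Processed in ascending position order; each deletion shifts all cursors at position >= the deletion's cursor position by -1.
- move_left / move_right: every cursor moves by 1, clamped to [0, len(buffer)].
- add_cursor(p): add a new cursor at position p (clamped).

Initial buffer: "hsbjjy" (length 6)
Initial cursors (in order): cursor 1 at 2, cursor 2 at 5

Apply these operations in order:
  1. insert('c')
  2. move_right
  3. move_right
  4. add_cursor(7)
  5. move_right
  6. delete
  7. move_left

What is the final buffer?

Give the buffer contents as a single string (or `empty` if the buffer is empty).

After op 1 (insert('c')): buffer="hscbjjcy" (len 8), cursors c1@3 c2@7, authorship ..1...2.
After op 2 (move_right): buffer="hscbjjcy" (len 8), cursors c1@4 c2@8, authorship ..1...2.
After op 3 (move_right): buffer="hscbjjcy" (len 8), cursors c1@5 c2@8, authorship ..1...2.
After op 4 (add_cursor(7)): buffer="hscbjjcy" (len 8), cursors c1@5 c3@7 c2@8, authorship ..1...2.
After op 5 (move_right): buffer="hscbjjcy" (len 8), cursors c1@6 c2@8 c3@8, authorship ..1...2.
After op 6 (delete): buffer="hscbj" (len 5), cursors c1@5 c2@5 c3@5, authorship ..1..
After op 7 (move_left): buffer="hscbj" (len 5), cursors c1@4 c2@4 c3@4, authorship ..1..

Answer: hscbj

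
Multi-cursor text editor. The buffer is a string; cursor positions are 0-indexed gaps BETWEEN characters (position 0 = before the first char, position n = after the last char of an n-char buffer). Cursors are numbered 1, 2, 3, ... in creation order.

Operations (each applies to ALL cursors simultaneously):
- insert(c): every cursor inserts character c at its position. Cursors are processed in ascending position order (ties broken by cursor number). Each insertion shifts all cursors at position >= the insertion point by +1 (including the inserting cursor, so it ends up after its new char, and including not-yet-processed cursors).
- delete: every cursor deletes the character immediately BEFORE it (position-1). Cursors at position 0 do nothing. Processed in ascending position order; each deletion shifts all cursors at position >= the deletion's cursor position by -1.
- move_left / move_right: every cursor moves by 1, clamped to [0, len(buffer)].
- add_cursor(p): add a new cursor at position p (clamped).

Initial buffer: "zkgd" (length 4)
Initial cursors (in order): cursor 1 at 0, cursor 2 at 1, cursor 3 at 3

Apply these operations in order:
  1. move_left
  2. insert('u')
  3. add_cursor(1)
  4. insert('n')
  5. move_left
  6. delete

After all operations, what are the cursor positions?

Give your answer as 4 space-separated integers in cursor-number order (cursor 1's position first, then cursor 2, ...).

After op 1 (move_left): buffer="zkgd" (len 4), cursors c1@0 c2@0 c3@2, authorship ....
After op 2 (insert('u')): buffer="uuzkugd" (len 7), cursors c1@2 c2@2 c3@5, authorship 12..3..
After op 3 (add_cursor(1)): buffer="uuzkugd" (len 7), cursors c4@1 c1@2 c2@2 c3@5, authorship 12..3..
After op 4 (insert('n')): buffer="ununnzkungd" (len 11), cursors c4@2 c1@5 c2@5 c3@9, authorship 14212..33..
After op 5 (move_left): buffer="ununnzkungd" (len 11), cursors c4@1 c1@4 c2@4 c3@8, authorship 14212..33..
After op 6 (delete): buffer="nnzkngd" (len 7), cursors c4@0 c1@1 c2@1 c3@4, authorship 42..3..

Answer: 1 1 4 0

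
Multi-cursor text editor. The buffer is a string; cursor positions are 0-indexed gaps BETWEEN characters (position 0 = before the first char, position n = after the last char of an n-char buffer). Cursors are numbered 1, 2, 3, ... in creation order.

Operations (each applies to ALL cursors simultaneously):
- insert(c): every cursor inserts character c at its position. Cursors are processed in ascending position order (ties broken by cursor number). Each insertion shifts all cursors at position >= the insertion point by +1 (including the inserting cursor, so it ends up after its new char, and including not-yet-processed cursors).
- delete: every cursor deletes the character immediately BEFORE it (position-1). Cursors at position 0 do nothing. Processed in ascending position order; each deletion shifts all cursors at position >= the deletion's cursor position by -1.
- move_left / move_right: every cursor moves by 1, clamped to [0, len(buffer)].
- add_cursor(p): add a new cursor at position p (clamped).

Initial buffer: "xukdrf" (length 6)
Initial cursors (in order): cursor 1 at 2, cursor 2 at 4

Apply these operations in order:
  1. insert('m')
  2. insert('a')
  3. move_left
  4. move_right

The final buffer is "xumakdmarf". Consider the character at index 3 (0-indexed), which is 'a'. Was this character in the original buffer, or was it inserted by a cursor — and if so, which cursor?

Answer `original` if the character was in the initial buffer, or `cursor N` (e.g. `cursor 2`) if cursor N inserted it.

After op 1 (insert('m')): buffer="xumkdmrf" (len 8), cursors c1@3 c2@6, authorship ..1..2..
After op 2 (insert('a')): buffer="xumakdmarf" (len 10), cursors c1@4 c2@8, authorship ..11..22..
After op 3 (move_left): buffer="xumakdmarf" (len 10), cursors c1@3 c2@7, authorship ..11..22..
After op 4 (move_right): buffer="xumakdmarf" (len 10), cursors c1@4 c2@8, authorship ..11..22..
Authorship (.=original, N=cursor N): . . 1 1 . . 2 2 . .
Index 3: author = 1

Answer: cursor 1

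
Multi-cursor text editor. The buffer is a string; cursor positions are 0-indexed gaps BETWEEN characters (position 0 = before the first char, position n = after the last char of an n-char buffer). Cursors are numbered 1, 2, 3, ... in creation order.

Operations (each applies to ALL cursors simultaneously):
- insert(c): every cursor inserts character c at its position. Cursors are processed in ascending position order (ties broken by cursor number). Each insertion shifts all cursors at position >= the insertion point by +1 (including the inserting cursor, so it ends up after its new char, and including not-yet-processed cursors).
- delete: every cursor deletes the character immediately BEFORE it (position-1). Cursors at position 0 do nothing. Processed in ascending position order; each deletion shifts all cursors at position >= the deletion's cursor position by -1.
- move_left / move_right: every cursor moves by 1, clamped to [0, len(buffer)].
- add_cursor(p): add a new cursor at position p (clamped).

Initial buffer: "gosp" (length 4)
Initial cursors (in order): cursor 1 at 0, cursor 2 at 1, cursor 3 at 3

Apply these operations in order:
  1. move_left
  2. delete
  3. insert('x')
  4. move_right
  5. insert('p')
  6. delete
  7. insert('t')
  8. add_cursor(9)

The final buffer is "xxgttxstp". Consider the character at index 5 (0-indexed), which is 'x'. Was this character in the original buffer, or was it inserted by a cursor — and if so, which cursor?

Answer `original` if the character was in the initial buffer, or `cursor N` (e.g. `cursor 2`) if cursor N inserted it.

Answer: cursor 3

Derivation:
After op 1 (move_left): buffer="gosp" (len 4), cursors c1@0 c2@0 c3@2, authorship ....
After op 2 (delete): buffer="gsp" (len 3), cursors c1@0 c2@0 c3@1, authorship ...
After op 3 (insert('x')): buffer="xxgxsp" (len 6), cursors c1@2 c2@2 c3@4, authorship 12.3..
After op 4 (move_right): buffer="xxgxsp" (len 6), cursors c1@3 c2@3 c3@5, authorship 12.3..
After op 5 (insert('p')): buffer="xxgppxspp" (len 9), cursors c1@5 c2@5 c3@8, authorship 12.123.3.
After op 6 (delete): buffer="xxgxsp" (len 6), cursors c1@3 c2@3 c3@5, authorship 12.3..
After op 7 (insert('t')): buffer="xxgttxstp" (len 9), cursors c1@5 c2@5 c3@8, authorship 12.123.3.
After op 8 (add_cursor(9)): buffer="xxgttxstp" (len 9), cursors c1@5 c2@5 c3@8 c4@9, authorship 12.123.3.
Authorship (.=original, N=cursor N): 1 2 . 1 2 3 . 3 .
Index 5: author = 3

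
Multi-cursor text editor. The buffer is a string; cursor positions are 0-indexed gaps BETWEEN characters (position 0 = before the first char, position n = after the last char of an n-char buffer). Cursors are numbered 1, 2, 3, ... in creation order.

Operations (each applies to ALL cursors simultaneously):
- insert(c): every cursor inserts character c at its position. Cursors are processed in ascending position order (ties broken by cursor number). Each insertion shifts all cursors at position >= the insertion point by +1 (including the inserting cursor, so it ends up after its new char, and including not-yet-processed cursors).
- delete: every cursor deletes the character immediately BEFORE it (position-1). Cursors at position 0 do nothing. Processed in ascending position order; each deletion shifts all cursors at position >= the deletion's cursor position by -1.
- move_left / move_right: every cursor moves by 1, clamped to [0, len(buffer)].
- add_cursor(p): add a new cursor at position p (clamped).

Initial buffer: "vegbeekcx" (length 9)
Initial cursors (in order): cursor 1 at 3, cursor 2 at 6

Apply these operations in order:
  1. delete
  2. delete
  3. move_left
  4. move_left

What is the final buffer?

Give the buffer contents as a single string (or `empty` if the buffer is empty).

Answer: vbkcx

Derivation:
After op 1 (delete): buffer="vebekcx" (len 7), cursors c1@2 c2@4, authorship .......
After op 2 (delete): buffer="vbkcx" (len 5), cursors c1@1 c2@2, authorship .....
After op 3 (move_left): buffer="vbkcx" (len 5), cursors c1@0 c2@1, authorship .....
After op 4 (move_left): buffer="vbkcx" (len 5), cursors c1@0 c2@0, authorship .....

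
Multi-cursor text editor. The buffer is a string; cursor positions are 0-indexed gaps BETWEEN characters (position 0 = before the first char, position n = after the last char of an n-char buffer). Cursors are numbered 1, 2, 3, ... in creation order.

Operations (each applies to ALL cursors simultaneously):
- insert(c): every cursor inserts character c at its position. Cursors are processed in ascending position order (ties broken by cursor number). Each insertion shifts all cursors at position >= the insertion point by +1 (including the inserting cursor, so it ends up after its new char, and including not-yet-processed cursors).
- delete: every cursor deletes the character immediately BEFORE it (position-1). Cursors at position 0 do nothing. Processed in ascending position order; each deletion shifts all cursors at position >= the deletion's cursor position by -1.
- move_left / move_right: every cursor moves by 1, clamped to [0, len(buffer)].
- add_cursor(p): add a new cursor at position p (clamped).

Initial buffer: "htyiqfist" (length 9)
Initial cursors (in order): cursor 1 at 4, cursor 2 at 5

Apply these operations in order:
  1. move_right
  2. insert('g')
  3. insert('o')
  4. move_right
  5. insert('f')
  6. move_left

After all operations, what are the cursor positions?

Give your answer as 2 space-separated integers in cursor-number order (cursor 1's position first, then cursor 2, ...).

After op 1 (move_right): buffer="htyiqfist" (len 9), cursors c1@5 c2@6, authorship .........
After op 2 (insert('g')): buffer="htyiqgfgist" (len 11), cursors c1@6 c2@8, authorship .....1.2...
After op 3 (insert('o')): buffer="htyiqgofgoist" (len 13), cursors c1@7 c2@10, authorship .....11.22...
After op 4 (move_right): buffer="htyiqgofgoist" (len 13), cursors c1@8 c2@11, authorship .....11.22...
After op 5 (insert('f')): buffer="htyiqgoffgoifst" (len 15), cursors c1@9 c2@13, authorship .....11.122.2..
After op 6 (move_left): buffer="htyiqgoffgoifst" (len 15), cursors c1@8 c2@12, authorship .....11.122.2..

Answer: 8 12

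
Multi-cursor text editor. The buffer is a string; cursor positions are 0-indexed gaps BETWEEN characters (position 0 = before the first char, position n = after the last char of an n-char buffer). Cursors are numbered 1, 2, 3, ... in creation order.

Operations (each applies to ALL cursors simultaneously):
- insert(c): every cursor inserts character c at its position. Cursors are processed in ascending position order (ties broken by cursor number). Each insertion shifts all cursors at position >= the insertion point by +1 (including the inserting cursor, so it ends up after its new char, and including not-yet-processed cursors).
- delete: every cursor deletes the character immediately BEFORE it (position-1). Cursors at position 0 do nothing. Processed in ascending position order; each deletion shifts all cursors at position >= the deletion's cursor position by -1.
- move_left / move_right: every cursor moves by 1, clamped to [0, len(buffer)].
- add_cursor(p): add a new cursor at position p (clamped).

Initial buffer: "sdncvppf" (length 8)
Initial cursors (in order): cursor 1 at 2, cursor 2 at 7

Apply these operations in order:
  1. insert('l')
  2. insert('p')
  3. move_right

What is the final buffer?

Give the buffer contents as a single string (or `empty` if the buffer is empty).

Answer: sdlpncvpplpf

Derivation:
After op 1 (insert('l')): buffer="sdlncvpplf" (len 10), cursors c1@3 c2@9, authorship ..1.....2.
After op 2 (insert('p')): buffer="sdlpncvpplpf" (len 12), cursors c1@4 c2@11, authorship ..11.....22.
After op 3 (move_right): buffer="sdlpncvpplpf" (len 12), cursors c1@5 c2@12, authorship ..11.....22.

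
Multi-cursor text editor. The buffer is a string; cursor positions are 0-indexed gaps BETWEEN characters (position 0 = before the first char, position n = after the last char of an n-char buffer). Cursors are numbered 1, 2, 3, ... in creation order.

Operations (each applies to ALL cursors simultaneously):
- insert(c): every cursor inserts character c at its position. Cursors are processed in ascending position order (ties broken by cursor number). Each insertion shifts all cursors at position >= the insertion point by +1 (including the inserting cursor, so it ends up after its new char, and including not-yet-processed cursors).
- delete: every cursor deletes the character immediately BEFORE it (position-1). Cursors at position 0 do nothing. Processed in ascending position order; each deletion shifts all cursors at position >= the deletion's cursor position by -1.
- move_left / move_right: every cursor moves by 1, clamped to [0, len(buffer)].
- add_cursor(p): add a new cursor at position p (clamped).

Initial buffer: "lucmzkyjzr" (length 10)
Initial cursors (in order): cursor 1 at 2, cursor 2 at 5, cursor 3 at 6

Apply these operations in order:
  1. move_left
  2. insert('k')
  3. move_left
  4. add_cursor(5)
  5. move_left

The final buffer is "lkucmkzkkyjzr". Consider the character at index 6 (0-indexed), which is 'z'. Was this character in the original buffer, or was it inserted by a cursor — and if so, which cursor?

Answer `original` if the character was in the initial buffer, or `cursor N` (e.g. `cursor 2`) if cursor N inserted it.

Answer: original

Derivation:
After op 1 (move_left): buffer="lucmzkyjzr" (len 10), cursors c1@1 c2@4 c3@5, authorship ..........
After op 2 (insert('k')): buffer="lkucmkzkkyjzr" (len 13), cursors c1@2 c2@6 c3@8, authorship .1...2.3.....
After op 3 (move_left): buffer="lkucmkzkkyjzr" (len 13), cursors c1@1 c2@5 c3@7, authorship .1...2.3.....
After op 4 (add_cursor(5)): buffer="lkucmkzkkyjzr" (len 13), cursors c1@1 c2@5 c4@5 c3@7, authorship .1...2.3.....
After op 5 (move_left): buffer="lkucmkzkkyjzr" (len 13), cursors c1@0 c2@4 c4@4 c3@6, authorship .1...2.3.....
Authorship (.=original, N=cursor N): . 1 . . . 2 . 3 . . . . .
Index 6: author = original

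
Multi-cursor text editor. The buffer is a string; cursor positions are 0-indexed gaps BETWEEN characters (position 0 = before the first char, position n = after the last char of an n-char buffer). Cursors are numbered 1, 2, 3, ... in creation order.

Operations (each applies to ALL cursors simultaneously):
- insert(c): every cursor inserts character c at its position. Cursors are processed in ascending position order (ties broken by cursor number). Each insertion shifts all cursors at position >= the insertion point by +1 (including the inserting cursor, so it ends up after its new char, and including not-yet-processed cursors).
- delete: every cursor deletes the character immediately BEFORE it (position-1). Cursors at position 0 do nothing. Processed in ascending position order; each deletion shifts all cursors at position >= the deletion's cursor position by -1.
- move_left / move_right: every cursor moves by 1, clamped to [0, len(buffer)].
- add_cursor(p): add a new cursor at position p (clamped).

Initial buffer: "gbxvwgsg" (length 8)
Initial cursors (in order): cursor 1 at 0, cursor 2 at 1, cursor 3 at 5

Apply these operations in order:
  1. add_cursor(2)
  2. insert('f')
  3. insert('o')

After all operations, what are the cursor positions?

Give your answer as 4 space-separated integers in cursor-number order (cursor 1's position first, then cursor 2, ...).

After op 1 (add_cursor(2)): buffer="gbxvwgsg" (len 8), cursors c1@0 c2@1 c4@2 c3@5, authorship ........
After op 2 (insert('f')): buffer="fgfbfxvwfgsg" (len 12), cursors c1@1 c2@3 c4@5 c3@9, authorship 1.2.4...3...
After op 3 (insert('o')): buffer="fogfobfoxvwfogsg" (len 16), cursors c1@2 c2@5 c4@8 c3@13, authorship 11.22.44...33...

Answer: 2 5 13 8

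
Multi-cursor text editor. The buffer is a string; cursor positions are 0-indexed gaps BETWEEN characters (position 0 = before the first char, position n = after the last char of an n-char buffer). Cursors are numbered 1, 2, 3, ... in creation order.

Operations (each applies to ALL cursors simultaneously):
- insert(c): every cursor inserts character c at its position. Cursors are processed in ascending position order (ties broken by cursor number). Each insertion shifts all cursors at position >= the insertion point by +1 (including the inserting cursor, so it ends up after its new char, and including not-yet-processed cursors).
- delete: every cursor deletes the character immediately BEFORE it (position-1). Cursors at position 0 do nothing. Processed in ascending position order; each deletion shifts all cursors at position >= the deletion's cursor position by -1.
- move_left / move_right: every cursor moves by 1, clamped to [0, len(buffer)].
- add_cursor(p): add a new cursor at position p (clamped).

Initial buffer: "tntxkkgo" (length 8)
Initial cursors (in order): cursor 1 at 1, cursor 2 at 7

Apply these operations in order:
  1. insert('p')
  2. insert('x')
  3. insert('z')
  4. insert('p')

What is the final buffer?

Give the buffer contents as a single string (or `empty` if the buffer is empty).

Answer: tpxzpntxkkgpxzpo

Derivation:
After op 1 (insert('p')): buffer="tpntxkkgpo" (len 10), cursors c1@2 c2@9, authorship .1......2.
After op 2 (insert('x')): buffer="tpxntxkkgpxo" (len 12), cursors c1@3 c2@11, authorship .11......22.
After op 3 (insert('z')): buffer="tpxzntxkkgpxzo" (len 14), cursors c1@4 c2@13, authorship .111......222.
After op 4 (insert('p')): buffer="tpxzpntxkkgpxzpo" (len 16), cursors c1@5 c2@15, authorship .1111......2222.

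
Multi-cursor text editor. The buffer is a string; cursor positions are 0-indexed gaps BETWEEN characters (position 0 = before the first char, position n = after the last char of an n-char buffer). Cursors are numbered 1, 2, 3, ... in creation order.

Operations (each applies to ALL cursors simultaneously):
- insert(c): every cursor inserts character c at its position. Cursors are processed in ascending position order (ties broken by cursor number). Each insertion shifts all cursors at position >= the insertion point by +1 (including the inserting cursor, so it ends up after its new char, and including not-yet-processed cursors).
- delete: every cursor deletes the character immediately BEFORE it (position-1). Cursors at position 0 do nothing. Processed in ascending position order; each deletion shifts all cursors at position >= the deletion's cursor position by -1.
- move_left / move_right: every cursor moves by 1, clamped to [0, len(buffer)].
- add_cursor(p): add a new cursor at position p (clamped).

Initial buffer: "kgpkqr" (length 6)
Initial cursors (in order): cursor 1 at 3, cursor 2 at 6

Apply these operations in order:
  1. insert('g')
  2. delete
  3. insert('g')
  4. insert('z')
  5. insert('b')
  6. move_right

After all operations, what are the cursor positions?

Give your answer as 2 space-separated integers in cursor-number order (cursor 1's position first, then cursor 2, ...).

After op 1 (insert('g')): buffer="kgpgkqrg" (len 8), cursors c1@4 c2@8, authorship ...1...2
After op 2 (delete): buffer="kgpkqr" (len 6), cursors c1@3 c2@6, authorship ......
After op 3 (insert('g')): buffer="kgpgkqrg" (len 8), cursors c1@4 c2@8, authorship ...1...2
After op 4 (insert('z')): buffer="kgpgzkqrgz" (len 10), cursors c1@5 c2@10, authorship ...11...22
After op 5 (insert('b')): buffer="kgpgzbkqrgzb" (len 12), cursors c1@6 c2@12, authorship ...111...222
After op 6 (move_right): buffer="kgpgzbkqrgzb" (len 12), cursors c1@7 c2@12, authorship ...111...222

Answer: 7 12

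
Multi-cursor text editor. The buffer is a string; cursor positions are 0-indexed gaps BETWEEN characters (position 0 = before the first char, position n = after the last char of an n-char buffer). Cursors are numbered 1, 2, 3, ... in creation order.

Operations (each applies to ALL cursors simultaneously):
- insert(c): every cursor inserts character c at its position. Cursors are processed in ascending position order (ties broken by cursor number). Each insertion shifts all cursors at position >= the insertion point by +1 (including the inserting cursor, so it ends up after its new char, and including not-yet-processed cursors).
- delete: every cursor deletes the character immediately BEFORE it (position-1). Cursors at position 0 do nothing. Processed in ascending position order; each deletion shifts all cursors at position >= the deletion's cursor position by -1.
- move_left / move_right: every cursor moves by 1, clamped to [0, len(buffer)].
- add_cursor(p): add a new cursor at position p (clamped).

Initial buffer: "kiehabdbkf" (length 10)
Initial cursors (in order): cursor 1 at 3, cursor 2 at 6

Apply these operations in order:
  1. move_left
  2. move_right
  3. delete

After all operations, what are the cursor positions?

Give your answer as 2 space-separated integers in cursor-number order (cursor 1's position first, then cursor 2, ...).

Answer: 2 4

Derivation:
After op 1 (move_left): buffer="kiehabdbkf" (len 10), cursors c1@2 c2@5, authorship ..........
After op 2 (move_right): buffer="kiehabdbkf" (len 10), cursors c1@3 c2@6, authorship ..........
After op 3 (delete): buffer="kihadbkf" (len 8), cursors c1@2 c2@4, authorship ........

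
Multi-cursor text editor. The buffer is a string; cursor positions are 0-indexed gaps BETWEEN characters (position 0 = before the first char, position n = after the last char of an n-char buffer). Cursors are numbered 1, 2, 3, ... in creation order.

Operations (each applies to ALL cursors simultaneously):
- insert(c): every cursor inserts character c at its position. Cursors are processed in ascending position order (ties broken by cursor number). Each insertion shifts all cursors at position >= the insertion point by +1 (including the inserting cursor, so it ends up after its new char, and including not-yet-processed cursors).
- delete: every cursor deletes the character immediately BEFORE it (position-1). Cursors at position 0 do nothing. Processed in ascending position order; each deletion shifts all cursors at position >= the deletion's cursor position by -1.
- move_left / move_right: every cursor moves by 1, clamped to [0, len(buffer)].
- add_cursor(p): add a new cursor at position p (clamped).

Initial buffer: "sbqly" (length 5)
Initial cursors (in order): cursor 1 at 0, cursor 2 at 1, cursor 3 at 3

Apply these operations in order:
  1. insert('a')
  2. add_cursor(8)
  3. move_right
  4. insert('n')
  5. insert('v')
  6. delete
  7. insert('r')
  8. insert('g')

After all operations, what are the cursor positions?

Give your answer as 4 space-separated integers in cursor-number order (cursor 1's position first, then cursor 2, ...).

After op 1 (insert('a')): buffer="asabqaly" (len 8), cursors c1@1 c2@3 c3@6, authorship 1.2..3..
After op 2 (add_cursor(8)): buffer="asabqaly" (len 8), cursors c1@1 c2@3 c3@6 c4@8, authorship 1.2..3..
After op 3 (move_right): buffer="asabqaly" (len 8), cursors c1@2 c2@4 c3@7 c4@8, authorship 1.2..3..
After op 4 (insert('n')): buffer="asnabnqalnyn" (len 12), cursors c1@3 c2@6 c3@10 c4@12, authorship 1.12.2.3.3.4
After op 5 (insert('v')): buffer="asnvabnvqalnvynv" (len 16), cursors c1@4 c2@8 c3@13 c4@16, authorship 1.112.22.3.33.44
After op 6 (delete): buffer="asnabnqalnyn" (len 12), cursors c1@3 c2@6 c3@10 c4@12, authorship 1.12.2.3.3.4
After op 7 (insert('r')): buffer="asnrabnrqalnrynr" (len 16), cursors c1@4 c2@8 c3@13 c4@16, authorship 1.112.22.3.33.44
After op 8 (insert('g')): buffer="asnrgabnrgqalnrgynrg" (len 20), cursors c1@5 c2@10 c3@16 c4@20, authorship 1.1112.222.3.333.444

Answer: 5 10 16 20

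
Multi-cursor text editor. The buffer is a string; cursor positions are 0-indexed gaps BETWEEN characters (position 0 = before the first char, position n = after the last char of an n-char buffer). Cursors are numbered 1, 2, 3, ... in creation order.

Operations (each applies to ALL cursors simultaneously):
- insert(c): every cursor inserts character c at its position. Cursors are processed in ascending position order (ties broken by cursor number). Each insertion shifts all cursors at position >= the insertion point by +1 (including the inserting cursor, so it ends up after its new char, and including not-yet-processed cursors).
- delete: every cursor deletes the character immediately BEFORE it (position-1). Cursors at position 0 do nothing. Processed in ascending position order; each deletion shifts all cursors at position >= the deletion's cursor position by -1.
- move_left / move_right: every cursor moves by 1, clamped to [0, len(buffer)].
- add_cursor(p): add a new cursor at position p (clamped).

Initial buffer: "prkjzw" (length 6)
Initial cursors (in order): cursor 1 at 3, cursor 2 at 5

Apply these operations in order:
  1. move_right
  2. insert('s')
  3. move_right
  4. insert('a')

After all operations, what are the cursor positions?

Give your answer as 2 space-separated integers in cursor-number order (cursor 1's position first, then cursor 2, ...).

Answer: 7 10

Derivation:
After op 1 (move_right): buffer="prkjzw" (len 6), cursors c1@4 c2@6, authorship ......
After op 2 (insert('s')): buffer="prkjszws" (len 8), cursors c1@5 c2@8, authorship ....1..2
After op 3 (move_right): buffer="prkjszws" (len 8), cursors c1@6 c2@8, authorship ....1..2
After op 4 (insert('a')): buffer="prkjszawsa" (len 10), cursors c1@7 c2@10, authorship ....1.1.22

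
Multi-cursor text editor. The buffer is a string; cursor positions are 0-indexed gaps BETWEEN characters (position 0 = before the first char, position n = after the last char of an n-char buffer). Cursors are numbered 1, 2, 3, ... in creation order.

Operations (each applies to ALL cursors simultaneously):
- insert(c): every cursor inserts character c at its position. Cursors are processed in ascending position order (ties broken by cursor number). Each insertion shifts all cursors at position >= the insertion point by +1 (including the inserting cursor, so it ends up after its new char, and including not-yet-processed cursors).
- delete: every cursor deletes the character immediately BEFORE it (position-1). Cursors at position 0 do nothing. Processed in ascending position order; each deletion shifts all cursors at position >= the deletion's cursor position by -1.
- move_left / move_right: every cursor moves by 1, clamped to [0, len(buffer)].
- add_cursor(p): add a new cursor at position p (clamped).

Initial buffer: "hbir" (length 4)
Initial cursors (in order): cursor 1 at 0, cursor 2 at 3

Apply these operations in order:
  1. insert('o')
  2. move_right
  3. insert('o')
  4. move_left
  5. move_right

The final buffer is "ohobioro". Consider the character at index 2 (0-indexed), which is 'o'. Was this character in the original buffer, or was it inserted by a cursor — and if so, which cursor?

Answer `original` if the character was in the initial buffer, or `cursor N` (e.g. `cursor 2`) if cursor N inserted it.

Answer: cursor 1

Derivation:
After op 1 (insert('o')): buffer="ohbior" (len 6), cursors c1@1 c2@5, authorship 1...2.
After op 2 (move_right): buffer="ohbior" (len 6), cursors c1@2 c2@6, authorship 1...2.
After op 3 (insert('o')): buffer="ohobioro" (len 8), cursors c1@3 c2@8, authorship 1.1..2.2
After op 4 (move_left): buffer="ohobioro" (len 8), cursors c1@2 c2@7, authorship 1.1..2.2
After op 5 (move_right): buffer="ohobioro" (len 8), cursors c1@3 c2@8, authorship 1.1..2.2
Authorship (.=original, N=cursor N): 1 . 1 . . 2 . 2
Index 2: author = 1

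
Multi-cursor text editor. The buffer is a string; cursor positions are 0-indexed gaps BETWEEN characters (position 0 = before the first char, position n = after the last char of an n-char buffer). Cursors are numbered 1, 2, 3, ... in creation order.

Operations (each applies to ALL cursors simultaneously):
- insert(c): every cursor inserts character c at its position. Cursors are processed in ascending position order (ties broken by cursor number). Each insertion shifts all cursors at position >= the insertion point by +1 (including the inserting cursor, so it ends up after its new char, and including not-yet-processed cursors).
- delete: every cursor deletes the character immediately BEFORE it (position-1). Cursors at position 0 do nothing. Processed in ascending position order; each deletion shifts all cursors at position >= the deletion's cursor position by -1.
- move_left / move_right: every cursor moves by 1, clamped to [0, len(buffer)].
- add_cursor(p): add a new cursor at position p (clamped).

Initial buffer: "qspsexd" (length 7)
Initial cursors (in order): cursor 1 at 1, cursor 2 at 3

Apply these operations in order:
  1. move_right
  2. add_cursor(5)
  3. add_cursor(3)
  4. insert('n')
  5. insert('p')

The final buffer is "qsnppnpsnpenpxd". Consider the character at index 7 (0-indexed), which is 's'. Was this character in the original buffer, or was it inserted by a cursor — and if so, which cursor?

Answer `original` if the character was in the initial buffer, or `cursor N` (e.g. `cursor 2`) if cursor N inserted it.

After op 1 (move_right): buffer="qspsexd" (len 7), cursors c1@2 c2@4, authorship .......
After op 2 (add_cursor(5)): buffer="qspsexd" (len 7), cursors c1@2 c2@4 c3@5, authorship .......
After op 3 (add_cursor(3)): buffer="qspsexd" (len 7), cursors c1@2 c4@3 c2@4 c3@5, authorship .......
After op 4 (insert('n')): buffer="qsnpnsnenxd" (len 11), cursors c1@3 c4@5 c2@7 c3@9, authorship ..1.4.2.3..
After op 5 (insert('p')): buffer="qsnppnpsnpenpxd" (len 15), cursors c1@4 c4@7 c2@10 c3@13, authorship ..11.44.22.33..
Authorship (.=original, N=cursor N): . . 1 1 . 4 4 . 2 2 . 3 3 . .
Index 7: author = original

Answer: original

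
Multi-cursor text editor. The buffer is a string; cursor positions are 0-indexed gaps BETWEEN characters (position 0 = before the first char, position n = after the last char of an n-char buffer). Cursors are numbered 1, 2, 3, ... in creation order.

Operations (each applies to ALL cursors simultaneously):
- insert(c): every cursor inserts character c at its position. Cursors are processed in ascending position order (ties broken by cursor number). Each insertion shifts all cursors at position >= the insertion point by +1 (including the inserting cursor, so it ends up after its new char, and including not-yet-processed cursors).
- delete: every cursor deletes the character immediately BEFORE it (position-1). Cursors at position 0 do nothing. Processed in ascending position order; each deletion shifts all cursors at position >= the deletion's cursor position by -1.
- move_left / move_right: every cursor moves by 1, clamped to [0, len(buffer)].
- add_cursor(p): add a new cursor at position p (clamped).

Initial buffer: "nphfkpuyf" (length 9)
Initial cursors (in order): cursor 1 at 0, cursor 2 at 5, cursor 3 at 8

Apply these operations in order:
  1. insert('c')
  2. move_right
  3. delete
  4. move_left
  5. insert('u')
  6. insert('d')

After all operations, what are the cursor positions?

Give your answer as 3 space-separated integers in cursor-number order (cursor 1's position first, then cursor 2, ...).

Answer: 2 9 14

Derivation:
After op 1 (insert('c')): buffer="cnphfkcpuycf" (len 12), cursors c1@1 c2@7 c3@11, authorship 1.....2...3.
After op 2 (move_right): buffer="cnphfkcpuycf" (len 12), cursors c1@2 c2@8 c3@12, authorship 1.....2...3.
After op 3 (delete): buffer="cphfkcuyc" (len 9), cursors c1@1 c2@6 c3@9, authorship 1....2..3
After op 4 (move_left): buffer="cphfkcuyc" (len 9), cursors c1@0 c2@5 c3@8, authorship 1....2..3
After op 5 (insert('u')): buffer="ucphfkucuyuc" (len 12), cursors c1@1 c2@7 c3@11, authorship 11....22..33
After op 6 (insert('d')): buffer="udcphfkudcuyudc" (len 15), cursors c1@2 c2@9 c3@14, authorship 111....222..333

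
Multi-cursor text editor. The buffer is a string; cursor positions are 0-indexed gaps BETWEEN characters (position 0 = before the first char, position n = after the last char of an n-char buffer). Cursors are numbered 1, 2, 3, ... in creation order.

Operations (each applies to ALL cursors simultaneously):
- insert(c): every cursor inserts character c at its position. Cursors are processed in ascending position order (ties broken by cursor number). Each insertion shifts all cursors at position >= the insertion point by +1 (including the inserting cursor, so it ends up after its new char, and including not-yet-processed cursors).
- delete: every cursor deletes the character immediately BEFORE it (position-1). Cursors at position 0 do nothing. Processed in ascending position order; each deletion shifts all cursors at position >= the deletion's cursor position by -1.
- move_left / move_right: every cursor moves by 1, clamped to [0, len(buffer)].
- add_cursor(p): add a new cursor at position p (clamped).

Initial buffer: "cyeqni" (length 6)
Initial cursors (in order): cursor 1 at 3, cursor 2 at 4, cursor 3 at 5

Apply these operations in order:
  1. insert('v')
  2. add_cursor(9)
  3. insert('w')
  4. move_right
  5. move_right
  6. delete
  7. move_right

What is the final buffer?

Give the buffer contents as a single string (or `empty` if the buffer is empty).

Answer: cyevwqwnw

Derivation:
After op 1 (insert('v')): buffer="cyevqvnvi" (len 9), cursors c1@4 c2@6 c3@8, authorship ...1.2.3.
After op 2 (add_cursor(9)): buffer="cyevqvnvi" (len 9), cursors c1@4 c2@6 c3@8 c4@9, authorship ...1.2.3.
After op 3 (insert('w')): buffer="cyevwqvwnvwiw" (len 13), cursors c1@5 c2@8 c3@11 c4@13, authorship ...11.22.33.4
After op 4 (move_right): buffer="cyevwqvwnvwiw" (len 13), cursors c1@6 c2@9 c3@12 c4@13, authorship ...11.22.33.4
After op 5 (move_right): buffer="cyevwqvwnvwiw" (len 13), cursors c1@7 c2@10 c3@13 c4@13, authorship ...11.22.33.4
After op 6 (delete): buffer="cyevwqwnw" (len 9), cursors c1@6 c2@8 c3@9 c4@9, authorship ...11.2.3
After op 7 (move_right): buffer="cyevwqwnw" (len 9), cursors c1@7 c2@9 c3@9 c4@9, authorship ...11.2.3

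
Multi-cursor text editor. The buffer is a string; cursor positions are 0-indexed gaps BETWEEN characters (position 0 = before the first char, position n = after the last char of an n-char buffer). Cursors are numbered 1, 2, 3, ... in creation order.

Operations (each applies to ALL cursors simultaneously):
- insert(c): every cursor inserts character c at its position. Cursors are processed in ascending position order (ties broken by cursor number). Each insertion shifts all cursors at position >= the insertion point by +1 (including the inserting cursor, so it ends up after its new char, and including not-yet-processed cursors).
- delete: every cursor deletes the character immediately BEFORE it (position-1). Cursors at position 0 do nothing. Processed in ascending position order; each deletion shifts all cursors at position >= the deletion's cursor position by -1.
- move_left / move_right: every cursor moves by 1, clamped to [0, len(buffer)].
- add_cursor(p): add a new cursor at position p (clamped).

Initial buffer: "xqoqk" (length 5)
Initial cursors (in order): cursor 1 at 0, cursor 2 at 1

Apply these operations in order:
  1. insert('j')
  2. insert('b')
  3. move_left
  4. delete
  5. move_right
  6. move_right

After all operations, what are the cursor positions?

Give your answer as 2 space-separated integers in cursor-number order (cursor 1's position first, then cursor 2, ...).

After op 1 (insert('j')): buffer="jxjqoqk" (len 7), cursors c1@1 c2@3, authorship 1.2....
After op 2 (insert('b')): buffer="jbxjbqoqk" (len 9), cursors c1@2 c2@5, authorship 11.22....
After op 3 (move_left): buffer="jbxjbqoqk" (len 9), cursors c1@1 c2@4, authorship 11.22....
After op 4 (delete): buffer="bxbqoqk" (len 7), cursors c1@0 c2@2, authorship 1.2....
After op 5 (move_right): buffer="bxbqoqk" (len 7), cursors c1@1 c2@3, authorship 1.2....
After op 6 (move_right): buffer="bxbqoqk" (len 7), cursors c1@2 c2@4, authorship 1.2....

Answer: 2 4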